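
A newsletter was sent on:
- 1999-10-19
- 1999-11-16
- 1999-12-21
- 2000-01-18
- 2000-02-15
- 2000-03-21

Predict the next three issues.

2000-04-18, 2000-05-16, 2000-06-20

These are Tuesdays at 28- or 35-day spacing (28, 35, 28, 28, 35).
The pattern: 3rd Tuesday of the month.
April 2000 — 3rd Tuesday is 2000-04-18.
3rd Tuesday of May 2000: 2000-05-16.
June 2000 — 3rd Tuesday is 2000-06-20.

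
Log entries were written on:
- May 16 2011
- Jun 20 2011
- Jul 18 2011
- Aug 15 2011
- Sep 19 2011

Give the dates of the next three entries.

Gaps: 35, 28, 28, 35 days — a mix of 28 and 35. Every date is a Monday.
Each is the 3rd Monday of its month.
October 2011 — 3rd Monday is Oct 17 2011.
3rd Monday of November 2011: Nov 21 2011.
3rd Monday of December 2011: Dec 19 2011.

Oct 17 2011, Nov 21 2011, Dec 19 2011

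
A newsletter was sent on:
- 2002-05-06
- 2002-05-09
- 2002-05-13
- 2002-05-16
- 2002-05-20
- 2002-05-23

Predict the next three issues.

2002-05-27, 2002-05-30, 2002-06-03

The gap pattern 3, 4, 3, 4, 3 repeats every 2 events.
These are the Mondays and Thursdays of each week.
Next Monday: 2002-05-27.
Next Thursday: 2002-05-30.
Next Monday: 2002-06-03.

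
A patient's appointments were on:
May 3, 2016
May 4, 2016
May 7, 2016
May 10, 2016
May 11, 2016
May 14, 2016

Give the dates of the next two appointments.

May 17, 2016; May 18, 2016

Gaps: 1, 3, 3, 1, 3 days — not constant, but cyclic with period 3.
The events fall on every Tuesday, Wednesday and Saturday.
The following Tuesday is May 17, 2016.
The following Wednesday is May 18, 2016.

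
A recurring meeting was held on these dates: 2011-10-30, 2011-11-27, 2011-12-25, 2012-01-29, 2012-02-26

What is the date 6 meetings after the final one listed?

All Sundays; the gaps (28, 28, 35, 28) vary with month length.
This is the last Sunday of each month.
Last Sunday of March 2012: 2012-03-25.
Last Sunday of April 2012: 2012-04-29.
May 2012 ends with Sunday 2012-05-27.
June 2012 ends with Sunday 2012-06-24.
July 2012 ends with Sunday 2012-07-29.
Last Sunday of August 2012: 2012-08-26.

2012-08-26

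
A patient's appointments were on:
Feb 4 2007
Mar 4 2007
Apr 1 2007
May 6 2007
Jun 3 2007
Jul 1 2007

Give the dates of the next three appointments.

Aug 5 2007, Sep 2 2007, Oct 7 2007

All dates are Sundays, 28, 28, 35, 28, 28 days apart.
Specifically, the 1st Sunday of each month.
1st Sunday of August 2007: Aug 5 2007.
September 2007 — 1st Sunday is Sep 2 2007.
October 2007 — 1st Sunday is Oct 7 2007.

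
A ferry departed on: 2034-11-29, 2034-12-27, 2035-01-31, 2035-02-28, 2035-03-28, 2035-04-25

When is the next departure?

2035-05-30

All Wednesdays; the gaps (28, 35, 28, 28, 28) vary with month length.
This is the last Wednesday of each month.
May 2035 ends with Wednesday 2035-05-30.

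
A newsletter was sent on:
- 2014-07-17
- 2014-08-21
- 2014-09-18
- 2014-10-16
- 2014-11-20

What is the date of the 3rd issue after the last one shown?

2015-02-19

These are Thursdays at 28- or 35-day spacing (35, 28, 28, 35).
The pattern: 3rd Thursday of the month.
December 2014 — 3rd Thursday is 2014-12-18.
3rd Thursday of January 2015: 2015-01-15.
3rd Thursday of February 2015: 2015-02-19.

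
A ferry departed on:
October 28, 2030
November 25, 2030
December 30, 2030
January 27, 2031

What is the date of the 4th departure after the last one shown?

May 26, 2031

Every date is a Monday; gaps 28, 35, 28 days.
Each is the last Monday of its month (at least one falls on the 29th or later, ruling out '4th Monday').
February 2031 ends with Monday February 24, 2031.
March 2031 ends with Monday March 31, 2031.
April 2031 ends with Monday April 28, 2031.
Last Monday of May 2031: May 26, 2031.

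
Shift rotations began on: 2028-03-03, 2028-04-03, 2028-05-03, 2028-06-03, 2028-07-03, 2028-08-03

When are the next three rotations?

2028-09-03, 2028-10-03, 2028-11-03

The day-of-month is always 3 (31, 30, 31, 30, 31 days between events).
So this recurs on the 3rd of each month.
September 2028: 2028-09-03.
Next: October 2028 → 2028-10-03.
Next: November 2028 → 2028-11-03.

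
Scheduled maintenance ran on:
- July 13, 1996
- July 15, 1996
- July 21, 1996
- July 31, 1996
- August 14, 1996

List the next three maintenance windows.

Gaps: 2, 6, 10, 14 days — each gap is 4 larger than the previous one.
Next gap: 18 days. August 14, 1996 + 18 days = September 1, 1996.
Next gap: 22 days. September 1, 1996 + 22 days = September 23, 1996.
Next gap: 26 days. September 23, 1996 + 26 days = October 19, 1996.

September 1, 1996; September 23, 1996; October 19, 1996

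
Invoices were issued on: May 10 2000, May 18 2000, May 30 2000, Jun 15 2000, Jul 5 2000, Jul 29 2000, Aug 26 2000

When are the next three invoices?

Sep 27 2000, Nov 2 2000, Dec 12 2000

Intervals are 8, 12, 16, 20, 24, 28 days — an arithmetic progression with common difference 4.
Next gap: 32 days. Aug 26 2000 + 32 days = Sep 27 2000.
Next gap: 36 days. Sep 27 2000 + 36 days = Nov 2 2000.
Next gap: 40 days. Nov 2 2000 + 40 days = Dec 12 2000.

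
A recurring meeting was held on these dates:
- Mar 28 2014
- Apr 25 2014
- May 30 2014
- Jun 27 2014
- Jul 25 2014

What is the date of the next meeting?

These are Fridays with 28, 35, 28, 28-day gaps.
Each is the final Friday of its month — May 30 2014 is past the 28th, so '4th Friday' doesn't fit.
Last Friday of August 2014: Aug 29 2014.

Aug 29 2014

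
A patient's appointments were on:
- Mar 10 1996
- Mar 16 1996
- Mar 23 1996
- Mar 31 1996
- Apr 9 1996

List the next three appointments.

Apr 19 1996, Apr 30 1996, May 12 1996

The spacing grows by 1 each time: 6, 7, 8, 9 days.
Next gap: 10 days. Apr 9 1996 + 10 days = Apr 19 1996.
Next gap: 11 days. Apr 19 1996 + 11 days = Apr 30 1996.
Next gap: 12 days. Apr 30 1996 + 12 days = May 12 1996.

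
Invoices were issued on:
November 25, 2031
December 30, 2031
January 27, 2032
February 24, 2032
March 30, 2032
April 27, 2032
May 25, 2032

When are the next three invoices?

June 29, 2032; July 27, 2032; August 31, 2032

These are Tuesdays with 35, 28, 28, 35, 28, 28-day gaps.
Each is the final Tuesday of its month — December 30, 2031 is past the 28th, so '4th Tuesday' doesn't fit.
June 2032 ends with Tuesday June 29, 2032.
Last Tuesday of July 2032: July 27, 2032.
August 2032 ends with Tuesday August 31, 2032.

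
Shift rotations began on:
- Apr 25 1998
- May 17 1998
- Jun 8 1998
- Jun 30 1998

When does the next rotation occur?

The spacing is 22, 22, 22 days — always 22 days.
Jun 30 1998 + 22 days = Jul 22 1998.

Jul 22 1998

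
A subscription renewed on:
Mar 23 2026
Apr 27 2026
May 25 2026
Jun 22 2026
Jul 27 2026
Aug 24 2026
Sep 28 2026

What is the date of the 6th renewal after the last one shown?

These are Mondays at 28- or 35-day spacing (35, 28, 28, 35, 28, 35).
The pattern: 4th Monday of the month.
4th Monday of October 2026: Oct 26 2026.
4th Monday of November 2026: Nov 23 2026.
4th Monday of December 2026: Dec 28 2026.
January 2027 — 4th Monday is Jan 25 2027.
February 2027 — 4th Monday is Feb 22 2027.
March 2027 — 4th Monday is Mar 22 2027.

Mar 22 2027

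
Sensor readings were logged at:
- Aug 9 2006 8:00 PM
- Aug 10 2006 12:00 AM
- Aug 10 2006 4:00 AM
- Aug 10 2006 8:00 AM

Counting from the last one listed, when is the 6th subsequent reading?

Gaps: 4, 4, 4 hours — each event is 4 hours after the previous one.
Aug 10 2006 8:00 AM + 4 h = Aug 10 2006 12:00 PM.
Aug 10 2006 12:00 PM + 4 h = Aug 10 2006 4:00 PM.
Aug 10 2006 4:00 PM + 4 h = Aug 10 2006 8:00 PM.
Aug 10 2006 8:00 PM + 4 h = Aug 11 2006 12:00 AM.
Aug 11 2006 12:00 AM + 4 h = Aug 11 2006 4:00 AM.
Aug 11 2006 4:00 AM + 4 h = Aug 11 2006 8:00 AM.

Aug 11 2006 8:00 AM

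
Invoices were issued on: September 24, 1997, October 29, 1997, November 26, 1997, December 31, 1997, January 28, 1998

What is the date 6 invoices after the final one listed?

July 29, 1998

All Wednesdays; the gaps (35, 28, 35, 28) vary with month length.
This is the last Wednesday of each month.
February 1998 ends with Wednesday February 25, 1998.
Last Wednesday of March 1998: March 25, 1998.
Last Wednesday of April 1998: April 29, 1998.
Last Wednesday of May 1998: May 27, 1998.
June 1998 ends with Wednesday June 24, 1998.
Last Wednesday of July 1998: July 29, 1998.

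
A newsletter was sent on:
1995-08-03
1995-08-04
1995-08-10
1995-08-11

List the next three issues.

Gaps: 1, 6, 1 days — not constant, but cyclic with period 2.
The events fall on every Thursday and Friday.
Next Thursday: 1995-08-17.
The following Friday is 1995-08-18.
The following Thursday is 1995-08-24.

1995-08-17, 1995-08-18, 1995-08-24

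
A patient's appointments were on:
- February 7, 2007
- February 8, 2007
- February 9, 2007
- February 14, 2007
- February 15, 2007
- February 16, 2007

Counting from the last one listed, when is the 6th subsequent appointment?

Gaps: 1, 1, 5, 1, 1 days — not constant, but cyclic with period 3.
The events fall on every Wednesday, Thursday and Friday.
The following Wednesday is February 21, 2007.
Next Thursday: February 22, 2007.
The following Friday is February 23, 2007.
Next Wednesday: February 28, 2007.
The following Thursday is March 1, 2007.
Next Friday: March 2, 2007.

March 2, 2007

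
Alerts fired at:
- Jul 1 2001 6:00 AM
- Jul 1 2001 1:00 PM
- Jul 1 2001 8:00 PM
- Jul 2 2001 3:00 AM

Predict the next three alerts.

Jul 2 2001 10:00 AM, Jul 2 2001 5:00 PM, Jul 3 2001 12:00 AM

The interval is a steady 7 hours (7, 7, 7).
Jul 2 2001 3:00 AM + 7 h = Jul 2 2001 10:00 AM.
Jul 2 2001 10:00 AM + 7 h = Jul 2 2001 5:00 PM.
Jul 2 2001 5:00 PM + 7 h = Jul 3 2001 12:00 AM.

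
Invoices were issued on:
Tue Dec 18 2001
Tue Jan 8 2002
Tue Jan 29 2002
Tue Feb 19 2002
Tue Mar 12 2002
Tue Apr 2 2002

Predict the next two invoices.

Gaps between consecutive events: 21, 21, 21, 21, 21 days — a constant 21-day interval.
Tue Apr 2 2002 + 21 days = Tue Apr 23 2002.
Tue Apr 23 2002 + 21 days = Tue May 14 2002.

Tue Apr 23 2002, Tue May 14 2002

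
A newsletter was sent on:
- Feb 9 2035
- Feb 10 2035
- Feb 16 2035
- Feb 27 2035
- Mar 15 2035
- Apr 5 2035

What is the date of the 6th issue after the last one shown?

Intervals are 1, 6, 11, 16, 21 days — an arithmetic progression with common difference 5.
Next gap: 26 days. Apr 5 2035 + 26 days = May 1 2035.
Next gap: 31 days. May 1 2035 + 31 days = Jun 1 2035.
Next gap: 36 days. Jun 1 2035 + 36 days = Jul 7 2035.
Next gap: 41 days. Jul 7 2035 + 41 days = Aug 17 2035.
Next gap: 46 days. Aug 17 2035 + 46 days = Oct 2 2035.
Next gap: 51 days. Oct 2 2035 + 51 days = Nov 22 2035.

Nov 22 2035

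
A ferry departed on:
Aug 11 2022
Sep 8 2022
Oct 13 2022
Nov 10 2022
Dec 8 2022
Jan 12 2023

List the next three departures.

All dates are Thursdays, 28, 35, 28, 28, 35 days apart.
Specifically, the 2nd Thursday of each month.
2nd Thursday of February 2023: Feb 9 2023.
March 2023 — 2nd Thursday is Mar 9 2023.
2nd Thursday of April 2023: Apr 13 2023.

Feb 9 2023, Mar 9 2023, Apr 13 2023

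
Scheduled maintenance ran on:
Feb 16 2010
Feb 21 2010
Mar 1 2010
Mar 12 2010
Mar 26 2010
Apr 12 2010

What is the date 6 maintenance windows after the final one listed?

Sep 24 2010

Intervals are 5, 8, 11, 14, 17 days — an arithmetic progression with common difference 3.
Next gap: 20 days. Apr 12 2010 + 20 days = May 2 2010.
Next gap: 23 days. May 2 2010 + 23 days = May 25 2010.
Next gap: 26 days. May 25 2010 + 26 days = Jun 20 2010.
Next gap: 29 days. Jun 20 2010 + 29 days = Jul 19 2010.
Next gap: 32 days. Jul 19 2010 + 32 days = Aug 20 2010.
Next gap: 35 days. Aug 20 2010 + 35 days = Sep 24 2010.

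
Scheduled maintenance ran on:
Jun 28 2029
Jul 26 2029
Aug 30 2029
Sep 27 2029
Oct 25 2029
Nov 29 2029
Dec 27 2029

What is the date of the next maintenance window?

These are Thursdays with 28, 35, 28, 28, 35, 28-day gaps.
Each is the final Thursday of its month — Aug 30 2029 is past the 28th, so '4th Thursday' doesn't fit.
January 2030 ends with Thursday Jan 31 2030.

Jan 31 2030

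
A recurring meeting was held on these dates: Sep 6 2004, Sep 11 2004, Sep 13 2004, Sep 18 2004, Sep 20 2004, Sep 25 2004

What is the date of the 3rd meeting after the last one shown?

Oct 4 2004

Gaps: 5, 2, 5, 2, 5 days — not constant, but cyclic with period 2.
The events fall on every Monday and Saturday.
The following Monday is Sep 27 2004.
Next Saturday: Oct 2 2004.
Next Monday: Oct 4 2004.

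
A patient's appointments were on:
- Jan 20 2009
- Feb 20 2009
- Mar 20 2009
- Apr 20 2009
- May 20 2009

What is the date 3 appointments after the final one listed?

Gaps: 31, 28, 31, 30 days — not constant. Every event is on the 20th of the month.
Pattern: the 20th of each month.
Next: June 2009 → Jun 20 2009.
July 2009: Jul 20 2009.
Next: August 2009 → Aug 20 2009.

Aug 20 2009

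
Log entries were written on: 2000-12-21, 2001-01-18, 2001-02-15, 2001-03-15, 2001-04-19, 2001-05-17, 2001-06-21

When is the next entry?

All dates are Thursdays, 28, 28, 28, 35, 28, 35 days apart.
Specifically, the 3rd Thursday of each month.
3rd Thursday of July 2001: 2001-07-19.

2001-07-19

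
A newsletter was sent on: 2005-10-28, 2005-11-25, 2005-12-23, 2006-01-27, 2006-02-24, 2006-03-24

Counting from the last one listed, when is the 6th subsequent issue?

All dates are Fridays, 28, 28, 35, 28, 28 days apart.
Specifically, the 4th Friday of each month.
April 2006 — 4th Friday is 2006-04-28.
4th Friday of May 2006: 2006-05-26.
June 2006 — 4th Friday is 2006-06-23.
4th Friday of July 2006: 2006-07-28.
4th Friday of August 2006: 2006-08-25.
September 2006 — 4th Friday is 2006-09-22.

2006-09-22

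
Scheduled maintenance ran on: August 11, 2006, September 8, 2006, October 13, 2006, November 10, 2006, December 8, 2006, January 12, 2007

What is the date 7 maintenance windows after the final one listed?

August 10, 2007

All dates are Fridays, 28, 35, 28, 28, 35 days apart.
Specifically, the 2nd Friday of each month.
February 2007 — 2nd Friday is February 9, 2007.
March 2007 — 2nd Friday is March 9, 2007.
2nd Friday of April 2007: April 13, 2007.
May 2007 — 2nd Friday is May 11, 2007.
June 2007 — 2nd Friday is June 8, 2007.
July 2007 — 2nd Friday is July 13, 2007.
2nd Friday of August 2007: August 10, 2007.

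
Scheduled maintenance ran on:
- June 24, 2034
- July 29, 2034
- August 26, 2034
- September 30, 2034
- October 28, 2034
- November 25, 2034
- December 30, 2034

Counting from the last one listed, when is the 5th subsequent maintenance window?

May 26, 2035

All Saturdays; the gaps (35, 28, 35, 28, 28, 35) vary with month length.
This is the last Saturday of each month.
January 2035 ends with Saturday January 27, 2035.
February 2035 ends with Saturday February 24, 2035.
Last Saturday of March 2035: March 31, 2035.
April 2035 ends with Saturday April 28, 2035.
May 2035 ends with Saturday May 26, 2035.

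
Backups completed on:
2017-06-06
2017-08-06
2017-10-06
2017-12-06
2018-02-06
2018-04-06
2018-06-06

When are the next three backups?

2018-08-06, 2018-10-06, 2018-12-06

Each date is the 6th; the gaps (61, 61, 61, 62, 59, 61) track the month lengths.
The rule is the 6th of every 2 months.
Next: August 2018 → 2018-08-06.
Next: October 2018 → 2018-10-06.
December 2018: 2018-12-06.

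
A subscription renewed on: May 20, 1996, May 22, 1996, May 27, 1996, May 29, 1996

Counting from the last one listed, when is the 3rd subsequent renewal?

June 10, 1996

The gap pattern 2, 5, 2 repeats every 2 events.
These are the Mondays and Wednesdays of each week.
Next Monday: June 3, 1996.
The following Wednesday is June 5, 1996.
Next Monday: June 10, 1996.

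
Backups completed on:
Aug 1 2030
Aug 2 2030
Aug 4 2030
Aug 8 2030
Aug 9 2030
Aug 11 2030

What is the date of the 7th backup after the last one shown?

Every event lands on a Thursday or Friday or Sunday (gaps cycle 1, 2, 4, 1, 2).
So the schedule is: every Thursday, Friday and Sunday.
The following Thursday is Aug 15 2030.
The following Friday is Aug 16 2030.
Next Sunday: Aug 18 2030.
Next Thursday: Aug 22 2030.
The following Friday is Aug 23 2030.
The following Sunday is Aug 25 2030.
The following Thursday is Aug 29 2030.

Aug 29 2030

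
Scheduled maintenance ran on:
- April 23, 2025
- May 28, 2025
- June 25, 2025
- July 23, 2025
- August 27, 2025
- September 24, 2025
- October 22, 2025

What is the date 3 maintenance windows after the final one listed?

January 28, 2026

All dates are Wednesdays, 35, 28, 28, 35, 28, 28 days apart.
Specifically, the 4th Wednesday of each month.
November 2025 — 4th Wednesday is November 26, 2025.
4th Wednesday of December 2025: December 24, 2025.
January 2026 — 4th Wednesday is January 28, 2026.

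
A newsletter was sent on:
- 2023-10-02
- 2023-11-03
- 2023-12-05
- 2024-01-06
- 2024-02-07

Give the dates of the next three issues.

2024-03-10, 2024-04-11, 2024-05-13

Gaps between consecutive events: 32, 32, 32, 32 days — a constant 32-day interval.
2024-02-07 + 32 days = 2024-03-10.
2024-03-10 + 32 days = 2024-04-11.
2024-04-11 + 32 days = 2024-05-13.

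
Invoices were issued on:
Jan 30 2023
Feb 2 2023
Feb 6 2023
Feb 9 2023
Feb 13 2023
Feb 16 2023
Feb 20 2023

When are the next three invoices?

Feb 23 2023, Feb 27 2023, Mar 2 2023

Every event lands on a Monday or Thursday (gaps cycle 3, 4, 3, 4, 3, 4).
So the schedule is: every Monday and Thursday.
Next Thursday: Feb 23 2023.
Next Monday: Feb 27 2023.
Next Thursday: Mar 2 2023.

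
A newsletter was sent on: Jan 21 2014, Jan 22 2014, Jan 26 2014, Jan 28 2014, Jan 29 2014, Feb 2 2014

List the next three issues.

Gaps: 1, 4, 2, 1, 4 days — not constant, but cyclic with period 3.
The events fall on every Tuesday, Wednesday and Sunday.
The following Tuesday is Feb 4 2014.
Next Wednesday: Feb 5 2014.
Next Sunday: Feb 9 2014.

Feb 4 2014, Feb 5 2014, Feb 9 2014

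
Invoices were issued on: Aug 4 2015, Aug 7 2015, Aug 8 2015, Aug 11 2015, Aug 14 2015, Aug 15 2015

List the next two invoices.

Aug 18 2015, Aug 21 2015

The gap pattern 3, 1, 3, 3, 1 repeats every 3 events.
These are the Tuesdays, Fridays and Saturdays of each week.
Next Tuesday: Aug 18 2015.
The following Friday is Aug 21 2015.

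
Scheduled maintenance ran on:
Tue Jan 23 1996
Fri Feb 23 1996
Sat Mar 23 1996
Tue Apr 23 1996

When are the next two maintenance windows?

Thu May 23 1996, Sun Jun 23 1996

Each date is the 23rd; the gaps (31, 29, 31) track the month lengths.
The rule is the 23rd of each month.
May 1996: Thu May 23 1996.
June 1996: Sun Jun 23 1996.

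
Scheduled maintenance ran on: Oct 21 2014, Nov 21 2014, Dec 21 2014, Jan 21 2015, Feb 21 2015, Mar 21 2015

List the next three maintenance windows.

Apr 21 2015, May 21 2015, Jun 21 2015

Gaps: 31, 30, 31, 31, 28 days — not constant. Every event is on the 21st of the month.
Pattern: the 21st of each month.
Next: April 2015 → Apr 21 2015.
May 2015: May 21 2015.
Next: June 2015 → Jun 21 2015.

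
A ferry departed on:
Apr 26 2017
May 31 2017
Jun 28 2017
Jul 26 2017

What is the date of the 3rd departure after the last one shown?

All Wednesdays; the gaps (35, 28, 28) vary with month length.
This is the last Wednesday of each month.
Last Wednesday of August 2017: Aug 30 2017.
September 2017 ends with Wednesday Sep 27 2017.
Last Wednesday of October 2017: Oct 25 2017.

Oct 25 2017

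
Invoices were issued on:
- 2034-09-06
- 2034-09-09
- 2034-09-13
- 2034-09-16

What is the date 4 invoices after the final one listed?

2034-09-30

The gap pattern 3, 4, 3 repeats every 2 events.
These are the Wednesdays and Saturdays of each week.
The following Wednesday is 2034-09-20.
The following Saturday is 2034-09-23.
The following Wednesday is 2034-09-27.
Next Saturday: 2034-09-30.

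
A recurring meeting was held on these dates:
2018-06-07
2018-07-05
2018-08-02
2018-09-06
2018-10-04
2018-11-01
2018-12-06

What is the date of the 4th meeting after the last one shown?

Gaps: 28, 28, 35, 28, 28, 35 days — a mix of 28 and 35. Every date is a Thursday.
Each is the 1st Thursday of its month.
January 2019 — 1st Thursday is 2019-01-03.
February 2019 — 1st Thursday is 2019-02-07.
1st Thursday of March 2019: 2019-03-07.
1st Thursday of April 2019: 2019-04-04.

2019-04-04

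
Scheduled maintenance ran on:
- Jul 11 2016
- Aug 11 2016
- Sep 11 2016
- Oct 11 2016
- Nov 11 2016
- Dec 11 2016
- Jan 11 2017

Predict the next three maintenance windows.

Feb 11 2017, Mar 11 2017, Apr 11 2017

Gaps: 31, 31, 30, 31, 30, 31 days — not constant. Every event is on the 11th of the month.
Pattern: the 11th of each month.
February 2017: Feb 11 2017.
March 2017: Mar 11 2017.
Next: April 2017 → Apr 11 2017.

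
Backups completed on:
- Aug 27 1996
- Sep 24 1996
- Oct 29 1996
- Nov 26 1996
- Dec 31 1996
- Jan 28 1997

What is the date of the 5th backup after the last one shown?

All Tuesdays; the gaps (28, 35, 28, 35, 28) vary with month length.
This is the last Tuesday of each month.
Last Tuesday of February 1997: Feb 25 1997.
March 1997 ends with Tuesday Mar 25 1997.
April 1997 ends with Tuesday Apr 29 1997.
May 1997 ends with Tuesday May 27 1997.
Last Tuesday of June 1997: Jun 24 1997.

Jun 24 1997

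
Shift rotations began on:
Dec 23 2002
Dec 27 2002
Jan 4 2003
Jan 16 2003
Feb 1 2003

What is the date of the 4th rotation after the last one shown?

May 16 2003

Intervals are 4, 8, 12, 16 days — an arithmetic progression with common difference 4.
Next gap: 20 days. Feb 1 2003 + 20 days = Feb 21 2003.
Next gap: 24 days. Feb 21 2003 + 24 days = Mar 17 2003.
Next gap: 28 days. Mar 17 2003 + 28 days = Apr 14 2003.
Next gap: 32 days. Apr 14 2003 + 32 days = May 16 2003.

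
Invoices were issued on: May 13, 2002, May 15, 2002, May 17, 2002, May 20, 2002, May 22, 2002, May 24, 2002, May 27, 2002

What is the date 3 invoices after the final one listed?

June 3, 2002

The gap pattern 2, 2, 3, 2, 2, 3 repeats every 3 events.
These are the Mondays, Wednesdays and Fridays of each week.
Next Wednesday: May 29, 2002.
Next Friday: May 31, 2002.
The following Monday is June 3, 2002.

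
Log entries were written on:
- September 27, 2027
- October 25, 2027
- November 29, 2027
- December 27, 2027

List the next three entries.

January 31, 2028; February 28, 2028; March 27, 2028

These are Mondays with 28, 35, 28-day gaps.
Each is the final Monday of its month — November 29, 2027 is past the 28th, so '4th Monday' doesn't fit.
Last Monday of January 2028: January 31, 2028.
February 2028 ends with Monday February 28, 2028.
Last Monday of March 2028: March 27, 2028.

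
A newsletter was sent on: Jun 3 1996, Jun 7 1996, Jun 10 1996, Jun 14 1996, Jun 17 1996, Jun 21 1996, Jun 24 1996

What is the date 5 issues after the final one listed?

Jul 12 1996

Every event lands on a Monday or Friday (gaps cycle 4, 3, 4, 3, 4, 3).
So the schedule is: every Monday and Friday.
Next Friday: Jun 28 1996.
The following Monday is Jul 1 1996.
The following Friday is Jul 5 1996.
Next Monday: Jul 8 1996.
Next Friday: Jul 12 1996.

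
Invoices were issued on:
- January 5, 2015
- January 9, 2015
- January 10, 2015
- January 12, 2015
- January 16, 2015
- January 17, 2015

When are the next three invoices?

January 19, 2015; January 23, 2015; January 24, 2015

Every event lands on a Monday or Friday or Saturday (gaps cycle 4, 1, 2, 4, 1).
So the schedule is: every Monday, Friday and Saturday.
The following Monday is January 19, 2015.
Next Friday: January 23, 2015.
Next Saturday: January 24, 2015.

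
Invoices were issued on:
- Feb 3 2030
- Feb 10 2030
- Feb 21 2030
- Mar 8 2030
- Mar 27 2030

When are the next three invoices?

Gaps: 7, 11, 15, 19 days — each gap is 4 larger than the previous one.
Next gap: 23 days. Mar 27 2030 + 23 days = Apr 19 2030.
Next gap: 27 days. Apr 19 2030 + 27 days = May 16 2030.
Next gap: 31 days. May 16 2030 + 31 days = Jun 16 2030.

Apr 19 2030, May 16 2030, Jun 16 2030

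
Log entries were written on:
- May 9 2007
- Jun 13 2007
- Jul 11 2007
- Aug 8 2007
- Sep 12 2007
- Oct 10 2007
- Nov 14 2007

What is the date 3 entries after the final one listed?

These are Wednesdays at 28- or 35-day spacing (35, 28, 28, 35, 28, 35).
The pattern: 2nd Wednesday of the month.
December 2007 — 2nd Wednesday is Dec 12 2007.
January 2008 — 2nd Wednesday is Jan 9 2008.
2nd Wednesday of February 2008: Feb 13 2008.

Feb 13 2008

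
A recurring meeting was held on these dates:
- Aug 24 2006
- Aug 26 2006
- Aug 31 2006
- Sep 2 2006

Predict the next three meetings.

Sep 7 2006, Sep 9 2006, Sep 14 2006

Gaps: 2, 5, 2 days — not constant, but cyclic with period 2.
The events fall on every Thursday and Saturday.
The following Thursday is Sep 7 2006.
Next Saturday: Sep 9 2006.
The following Thursday is Sep 14 2006.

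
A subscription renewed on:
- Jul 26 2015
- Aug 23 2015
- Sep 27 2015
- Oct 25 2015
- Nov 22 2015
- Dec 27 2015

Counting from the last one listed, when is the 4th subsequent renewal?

Apr 24 2016

These are Sundays at 28- or 35-day spacing (28, 35, 28, 28, 35).
The pattern: 4th Sunday of the month.
January 2016 — 4th Sunday is Jan 24 2016.
February 2016 — 4th Sunday is Feb 28 2016.
4th Sunday of March 2016: Mar 27 2016.
April 2016 — 4th Sunday is Apr 24 2016.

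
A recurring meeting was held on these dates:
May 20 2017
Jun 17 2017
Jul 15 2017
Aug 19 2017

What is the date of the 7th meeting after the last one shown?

Mar 17 2018

These are Saturdays at 28- or 35-day spacing (28, 28, 35).
The pattern: 3rd Saturday of the month.
September 2017 — 3rd Saturday is Sep 16 2017.
October 2017 — 3rd Saturday is Oct 21 2017.
November 2017 — 3rd Saturday is Nov 18 2017.
3rd Saturday of December 2017: Dec 16 2017.
3rd Saturday of January 2018: Jan 20 2018.
February 2018 — 3rd Saturday is Feb 17 2018.
March 2018 — 3rd Saturday is Mar 17 2018.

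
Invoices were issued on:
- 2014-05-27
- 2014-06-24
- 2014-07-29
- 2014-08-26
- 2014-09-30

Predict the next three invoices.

2014-10-28, 2014-11-25, 2014-12-30

These are Tuesdays with 28, 35, 28, 35-day gaps.
Each is the final Tuesday of its month — 2014-07-29 is past the 28th, so '4th Tuesday' doesn't fit.
Last Tuesday of October 2014: 2014-10-28.
November 2014 ends with Tuesday 2014-11-25.
December 2014 ends with Tuesday 2014-12-30.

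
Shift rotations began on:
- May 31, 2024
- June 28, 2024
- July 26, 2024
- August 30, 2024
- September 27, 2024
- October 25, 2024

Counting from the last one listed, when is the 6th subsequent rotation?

April 25, 2025

Every date is a Friday; gaps 28, 28, 35, 28, 28 days.
Each is the last Friday of its month (at least one falls on the 29th or later, ruling out '4th Friday').
Last Friday of November 2024: November 29, 2024.
December 2024 ends with Friday December 27, 2024.
Last Friday of January 2025: January 31, 2025.
Last Friday of February 2025: February 28, 2025.
March 2025 ends with Friday March 28, 2025.
April 2025 ends with Friday April 25, 2025.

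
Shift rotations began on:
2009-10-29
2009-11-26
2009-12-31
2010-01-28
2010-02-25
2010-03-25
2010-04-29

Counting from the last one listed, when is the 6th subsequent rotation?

Every date is a Thursday; gaps 28, 35, 28, 28, 28, 35 days.
Each is the last Thursday of its month (at least one falls on the 29th or later, ruling out '4th Thursday').
May 2010 ends with Thursday 2010-05-27.
Last Thursday of June 2010: 2010-06-24.
July 2010 ends with Thursday 2010-07-29.
August 2010 ends with Thursday 2010-08-26.
Last Thursday of September 2010: 2010-09-30.
Last Thursday of October 2010: 2010-10-28.

2010-10-28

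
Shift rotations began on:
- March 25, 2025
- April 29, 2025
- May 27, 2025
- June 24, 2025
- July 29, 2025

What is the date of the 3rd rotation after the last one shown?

October 28, 2025

Every date is a Tuesday; gaps 35, 28, 28, 35 days.
Each is the last Tuesday of its month (at least one falls on the 29th or later, ruling out '4th Tuesday').
August 2025 ends with Tuesday August 26, 2025.
September 2025 ends with Tuesday September 30, 2025.
Last Tuesday of October 2025: October 28, 2025.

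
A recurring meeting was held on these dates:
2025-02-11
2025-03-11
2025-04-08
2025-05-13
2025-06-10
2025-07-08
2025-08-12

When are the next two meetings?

2025-09-09, 2025-10-14

These are Tuesdays at 28- or 35-day spacing (28, 28, 35, 28, 28, 35).
The pattern: 2nd Tuesday of the month.
September 2025 — 2nd Tuesday is 2025-09-09.
October 2025 — 2nd Tuesday is 2025-10-14.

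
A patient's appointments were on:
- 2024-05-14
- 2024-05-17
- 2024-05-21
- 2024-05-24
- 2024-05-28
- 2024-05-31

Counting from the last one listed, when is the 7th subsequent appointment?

2024-06-25

The gap pattern 3, 4, 3, 4, 3 repeats every 2 events.
These are the Tuesdays and Fridays of each week.
Next Tuesday: 2024-06-04.
The following Friday is 2024-06-07.
Next Tuesday: 2024-06-11.
The following Friday is 2024-06-14.
The following Tuesday is 2024-06-18.
Next Friday: 2024-06-21.
Next Tuesday: 2024-06-25.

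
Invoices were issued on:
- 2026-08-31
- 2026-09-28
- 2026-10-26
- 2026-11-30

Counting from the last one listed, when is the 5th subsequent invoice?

Every date is a Monday; gaps 28, 28, 35 days.
Each is the last Monday of its month (at least one falls on the 29th or later, ruling out '4th Monday').
December 2026 ends with Monday 2026-12-28.
Last Monday of January 2027: 2027-01-25.
February 2027 ends with Monday 2027-02-22.
March 2027 ends with Monday 2027-03-29.
April 2027 ends with Monday 2027-04-26.

2027-04-26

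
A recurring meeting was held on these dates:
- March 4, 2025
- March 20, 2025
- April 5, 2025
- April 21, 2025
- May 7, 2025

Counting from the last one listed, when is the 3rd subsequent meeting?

Gaps between consecutive events: 16, 16, 16, 16 days — a constant 16-day interval.
May 7, 2025 + 16 days = May 23, 2025.
May 23, 2025 + 16 days = June 8, 2025.
June 8, 2025 + 16 days = June 24, 2025.

June 24, 2025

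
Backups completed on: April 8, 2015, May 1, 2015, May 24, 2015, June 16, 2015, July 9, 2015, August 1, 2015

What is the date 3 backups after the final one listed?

October 9, 2015

Gaps between consecutive events: 23, 23, 23, 23, 23 days — a constant 23-day interval.
August 1, 2015 + 23 days = August 24, 2015.
August 24, 2015 + 23 days = September 16, 2015.
September 16, 2015 + 23 days = October 9, 2015.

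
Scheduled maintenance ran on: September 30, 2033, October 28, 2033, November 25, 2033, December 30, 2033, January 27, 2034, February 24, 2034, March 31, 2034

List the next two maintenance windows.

April 28, 2034; May 26, 2034

All Fridays; the gaps (28, 28, 35, 28, 28, 35) vary with month length.
This is the last Friday of each month.
Last Friday of April 2034: April 28, 2034.
May 2034 ends with Friday May 26, 2034.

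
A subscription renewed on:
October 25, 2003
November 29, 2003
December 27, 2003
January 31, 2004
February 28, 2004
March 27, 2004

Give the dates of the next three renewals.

All Saturdays; the gaps (35, 28, 35, 28, 28) vary with month length.
This is the last Saturday of each month.
April 2004 ends with Saturday April 24, 2004.
May 2004 ends with Saturday May 29, 2004.
June 2004 ends with Saturday June 26, 2004.

April 24, 2004; May 29, 2004; June 26, 2004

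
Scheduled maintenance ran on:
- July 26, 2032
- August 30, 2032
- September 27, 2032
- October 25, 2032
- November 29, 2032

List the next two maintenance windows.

Every date is a Monday; gaps 35, 28, 28, 35 days.
Each is the last Monday of its month (at least one falls on the 29th or later, ruling out '4th Monday').
Last Monday of December 2032: December 27, 2032.
Last Monday of January 2033: January 31, 2033.

December 27, 2032; January 31, 2033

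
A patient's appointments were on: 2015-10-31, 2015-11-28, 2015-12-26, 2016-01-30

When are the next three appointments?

Every date is a Saturday; gaps 28, 28, 35 days.
Each is the last Saturday of its month (at least one falls on the 29th or later, ruling out '4th Saturday').
February 2016 ends with Saturday 2016-02-27.
Last Saturday of March 2016: 2016-03-26.
Last Saturday of April 2016: 2016-04-30.

2016-02-27, 2016-03-26, 2016-04-30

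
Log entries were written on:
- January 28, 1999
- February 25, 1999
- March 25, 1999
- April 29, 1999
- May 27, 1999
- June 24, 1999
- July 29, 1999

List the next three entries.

August 26, 1999; September 30, 1999; October 28, 1999

These are Thursdays with 28, 28, 35, 28, 28, 35-day gaps.
Each is the final Thursday of its month — April 29, 1999 is past the 28th, so '4th Thursday' doesn't fit.
August 1999 ends with Thursday August 26, 1999.
Last Thursday of September 1999: September 30, 1999.
Last Thursday of October 1999: October 28, 1999.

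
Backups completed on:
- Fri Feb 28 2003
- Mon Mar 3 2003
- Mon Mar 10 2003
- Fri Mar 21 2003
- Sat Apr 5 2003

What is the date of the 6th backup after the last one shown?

Fri Sep 26 2003

The spacing grows by 4 each time: 3, 7, 11, 15 days.
Next gap: 19 days. Sat Apr 5 2003 + 19 days = Thu Apr 24 2003.
Next gap: 23 days. Thu Apr 24 2003 + 23 days = Sat May 17 2003.
Next gap: 27 days. Sat May 17 2003 + 27 days = Fri Jun 13 2003.
Next gap: 31 days. Fri Jun 13 2003 + 31 days = Mon Jul 14 2003.
Next gap: 35 days. Mon Jul 14 2003 + 35 days = Mon Aug 18 2003.
Next gap: 39 days. Mon Aug 18 2003 + 39 days = Fri Sep 26 2003.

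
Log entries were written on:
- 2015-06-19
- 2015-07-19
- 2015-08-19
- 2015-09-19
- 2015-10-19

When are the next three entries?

2015-11-19, 2015-12-19, 2016-01-19

Each date is the 19th; the gaps (30, 31, 31, 30) track the month lengths.
The rule is the 19th of each month.
Next: November 2015 → 2015-11-19.
December 2015: 2015-12-19.
January 2016: 2016-01-19.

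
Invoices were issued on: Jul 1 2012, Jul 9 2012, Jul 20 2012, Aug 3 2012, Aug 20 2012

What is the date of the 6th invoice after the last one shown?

The spacing grows by 3 each time: 8, 11, 14, 17 days.
Next gap: 20 days. Aug 20 2012 + 20 days = Sep 9 2012.
Next gap: 23 days. Sep 9 2012 + 23 days = Oct 2 2012.
Next gap: 26 days. Oct 2 2012 + 26 days = Oct 28 2012.
Next gap: 29 days. Oct 28 2012 + 29 days = Nov 26 2012.
Next gap: 32 days. Nov 26 2012 + 32 days = Dec 28 2012.
Next gap: 35 days. Dec 28 2012 + 35 days = Feb 1 2013.

Feb 1 2013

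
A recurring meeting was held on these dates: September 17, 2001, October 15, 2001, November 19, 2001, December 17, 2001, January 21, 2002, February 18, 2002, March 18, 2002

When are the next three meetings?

All dates are Mondays, 28, 35, 28, 35, 28, 28 days apart.
Specifically, the 3rd Monday of each month.
April 2002 — 3rd Monday is April 15, 2002.
May 2002 — 3rd Monday is May 20, 2002.
June 2002 — 3rd Monday is June 17, 2002.

April 15, 2002; May 20, 2002; June 17, 2002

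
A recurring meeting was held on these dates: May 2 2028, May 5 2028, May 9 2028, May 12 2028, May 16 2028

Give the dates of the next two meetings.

May 19 2028, May 23 2028

Every event lands on a Tuesday or Friday (gaps cycle 3, 4, 3, 4).
So the schedule is: every Tuesday and Friday.
Next Friday: May 19 2028.
The following Tuesday is May 23 2028.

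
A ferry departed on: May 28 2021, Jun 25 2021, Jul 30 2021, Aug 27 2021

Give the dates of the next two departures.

Every date is a Friday; gaps 28, 35, 28 days.
Each is the last Friday of its month (at least one falls on the 29th or later, ruling out '4th Friday').
September 2021 ends with Friday Sep 24 2021.
October 2021 ends with Friday Oct 29 2021.

Sep 24 2021, Oct 29 2021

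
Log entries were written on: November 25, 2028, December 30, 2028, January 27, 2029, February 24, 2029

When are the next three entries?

March 31, 2029; April 28, 2029; May 26, 2029

These are Saturdays with 35, 28, 28-day gaps.
Each is the final Saturday of its month — December 30, 2028 is past the 28th, so '4th Saturday' doesn't fit.
March 2029 ends with Saturday March 31, 2029.
April 2029 ends with Saturday April 28, 2029.
Last Saturday of May 2029: May 26, 2029.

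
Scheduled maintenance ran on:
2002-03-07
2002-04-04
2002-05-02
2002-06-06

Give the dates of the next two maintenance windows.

2002-07-04, 2002-08-01

These are Thursdays at 28- or 35-day spacing (28, 28, 35).
The pattern: 1st Thursday of the month.
1st Thursday of July 2002: 2002-07-04.
1st Thursday of August 2002: 2002-08-01.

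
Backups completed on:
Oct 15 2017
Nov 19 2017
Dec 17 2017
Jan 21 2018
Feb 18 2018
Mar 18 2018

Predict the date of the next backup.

Apr 15 2018

Gaps: 35, 28, 35, 28, 28 days — a mix of 28 and 35. Every date is a Sunday.
Each is the 3rd Sunday of its month.
3rd Sunday of April 2018: Apr 15 2018.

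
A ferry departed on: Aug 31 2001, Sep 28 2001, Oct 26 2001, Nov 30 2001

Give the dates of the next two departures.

Dec 28 2001, Jan 25 2002

These are Fridays with 28, 28, 35-day gaps.
Each is the final Friday of its month — Aug 31 2001 is past the 28th, so '4th Friday' doesn't fit.
December 2001 ends with Friday Dec 28 2001.
Last Friday of January 2002: Jan 25 2002.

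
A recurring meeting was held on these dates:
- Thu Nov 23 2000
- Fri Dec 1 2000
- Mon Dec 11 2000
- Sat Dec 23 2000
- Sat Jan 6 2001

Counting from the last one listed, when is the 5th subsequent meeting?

Mon Apr 16 2001

Gaps: 8, 10, 12, 14 days — each gap is 2 larger than the previous one.
Next gap: 16 days. Sat Jan 6 2001 + 16 days = Mon Jan 22 2001.
Next gap: 18 days. Mon Jan 22 2001 + 18 days = Fri Feb 9 2001.
Next gap: 20 days. Fri Feb 9 2001 + 20 days = Thu Mar 1 2001.
Next gap: 22 days. Thu Mar 1 2001 + 22 days = Fri Mar 23 2001.
Next gap: 24 days. Fri Mar 23 2001 + 24 days = Mon Apr 16 2001.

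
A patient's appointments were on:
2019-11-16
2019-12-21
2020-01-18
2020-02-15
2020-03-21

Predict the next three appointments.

2020-04-18, 2020-05-16, 2020-06-20

Gaps: 35, 28, 28, 35 days — a mix of 28 and 35. Every date is a Saturday.
Each is the 3rd Saturday of its month.
April 2020 — 3rd Saturday is 2020-04-18.
3rd Saturday of May 2020: 2020-05-16.
June 2020 — 3rd Saturday is 2020-06-20.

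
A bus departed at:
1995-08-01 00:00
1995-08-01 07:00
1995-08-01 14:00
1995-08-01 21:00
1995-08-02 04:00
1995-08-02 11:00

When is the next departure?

1995-08-02 18:00

The interval is a steady 7 hours (7, 7, 7, 7, 7).
1995-08-02 11:00 + 7 h = 1995-08-02 18:00.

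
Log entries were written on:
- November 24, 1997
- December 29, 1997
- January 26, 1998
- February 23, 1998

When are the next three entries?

All Mondays; the gaps (35, 28, 28) vary with month length.
This is the last Monday of each month.
March 1998 ends with Monday March 30, 1998.
Last Monday of April 1998: April 27, 1998.
May 1998 ends with Monday May 25, 1998.

March 30, 1998; April 27, 1998; May 25, 1998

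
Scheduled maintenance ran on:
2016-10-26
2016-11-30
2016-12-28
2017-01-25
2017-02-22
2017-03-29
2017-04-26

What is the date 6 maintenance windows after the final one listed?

2017-10-25

Every date is a Wednesday; gaps 35, 28, 28, 28, 35, 28 days.
Each is the last Wednesday of its month (at least one falls on the 29th or later, ruling out '4th Wednesday').
Last Wednesday of May 2017: 2017-05-31.
Last Wednesday of June 2017: 2017-06-28.
Last Wednesday of July 2017: 2017-07-26.
Last Wednesday of August 2017: 2017-08-30.
September 2017 ends with Wednesday 2017-09-27.
Last Wednesday of October 2017: 2017-10-25.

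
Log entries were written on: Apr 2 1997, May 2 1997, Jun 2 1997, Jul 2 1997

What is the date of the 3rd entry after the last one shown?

Gaps: 30, 31, 30 days — not constant. Every event is on the 2nd of the month.
Pattern: the 2nd of each month.
Next: August 1997 → Aug 2 1997.
Next: September 1997 → Sep 2 1997.
Next: October 1997 → Oct 2 1997.

Oct 2 1997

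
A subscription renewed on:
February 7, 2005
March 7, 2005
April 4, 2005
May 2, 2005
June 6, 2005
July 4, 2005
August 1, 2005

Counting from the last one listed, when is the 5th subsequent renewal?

January 2, 2006

These are Mondays at 28- or 35-day spacing (28, 28, 28, 35, 28, 28).
The pattern: 1st Monday of the month.
September 2005 — 1st Monday is September 5, 2005.
1st Monday of October 2005: October 3, 2005.
November 2005 — 1st Monday is November 7, 2005.
December 2005 — 1st Monday is December 5, 2005.
January 2006 — 1st Monday is January 2, 2006.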